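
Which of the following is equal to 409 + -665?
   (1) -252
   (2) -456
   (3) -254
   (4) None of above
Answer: 4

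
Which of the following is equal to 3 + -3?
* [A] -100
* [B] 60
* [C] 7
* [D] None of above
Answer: D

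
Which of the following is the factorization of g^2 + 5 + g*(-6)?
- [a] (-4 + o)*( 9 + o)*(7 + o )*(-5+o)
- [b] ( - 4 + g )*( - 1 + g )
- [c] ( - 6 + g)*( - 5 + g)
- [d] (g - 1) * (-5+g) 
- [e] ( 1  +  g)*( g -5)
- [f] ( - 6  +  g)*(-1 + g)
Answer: d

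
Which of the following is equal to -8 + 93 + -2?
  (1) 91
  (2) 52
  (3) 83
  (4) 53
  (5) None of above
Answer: 3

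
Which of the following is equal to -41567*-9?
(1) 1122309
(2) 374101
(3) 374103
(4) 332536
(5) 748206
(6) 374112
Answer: 3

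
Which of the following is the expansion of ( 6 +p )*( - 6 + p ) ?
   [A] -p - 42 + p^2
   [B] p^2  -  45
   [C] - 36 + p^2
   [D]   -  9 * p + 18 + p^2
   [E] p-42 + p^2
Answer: C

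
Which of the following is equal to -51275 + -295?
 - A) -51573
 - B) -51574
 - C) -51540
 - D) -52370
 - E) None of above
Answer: E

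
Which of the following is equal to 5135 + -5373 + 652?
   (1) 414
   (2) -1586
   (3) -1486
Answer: 1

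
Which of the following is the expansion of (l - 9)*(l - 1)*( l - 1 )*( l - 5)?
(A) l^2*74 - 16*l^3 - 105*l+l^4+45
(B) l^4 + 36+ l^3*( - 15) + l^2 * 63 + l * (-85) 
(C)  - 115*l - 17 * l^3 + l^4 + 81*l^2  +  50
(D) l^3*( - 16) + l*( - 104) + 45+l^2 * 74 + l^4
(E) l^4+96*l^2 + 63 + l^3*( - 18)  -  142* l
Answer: D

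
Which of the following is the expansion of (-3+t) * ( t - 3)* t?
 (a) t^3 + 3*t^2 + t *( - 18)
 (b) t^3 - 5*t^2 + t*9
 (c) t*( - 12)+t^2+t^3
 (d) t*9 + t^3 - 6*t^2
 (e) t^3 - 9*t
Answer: d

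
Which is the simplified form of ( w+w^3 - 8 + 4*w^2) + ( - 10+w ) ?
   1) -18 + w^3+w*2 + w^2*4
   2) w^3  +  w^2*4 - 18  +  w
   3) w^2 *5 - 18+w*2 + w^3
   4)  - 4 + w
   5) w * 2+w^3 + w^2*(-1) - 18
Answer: 1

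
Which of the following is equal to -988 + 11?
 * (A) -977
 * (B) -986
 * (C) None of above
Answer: A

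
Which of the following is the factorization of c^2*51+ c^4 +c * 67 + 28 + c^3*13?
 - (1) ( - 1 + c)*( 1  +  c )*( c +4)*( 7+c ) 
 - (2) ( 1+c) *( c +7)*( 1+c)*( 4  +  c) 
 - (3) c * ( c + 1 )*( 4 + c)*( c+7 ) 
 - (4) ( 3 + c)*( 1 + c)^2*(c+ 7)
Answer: 2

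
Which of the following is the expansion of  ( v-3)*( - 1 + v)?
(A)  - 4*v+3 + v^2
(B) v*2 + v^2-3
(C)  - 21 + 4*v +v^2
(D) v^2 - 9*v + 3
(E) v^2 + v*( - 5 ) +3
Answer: A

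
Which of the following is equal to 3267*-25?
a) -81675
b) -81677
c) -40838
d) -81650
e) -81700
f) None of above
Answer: a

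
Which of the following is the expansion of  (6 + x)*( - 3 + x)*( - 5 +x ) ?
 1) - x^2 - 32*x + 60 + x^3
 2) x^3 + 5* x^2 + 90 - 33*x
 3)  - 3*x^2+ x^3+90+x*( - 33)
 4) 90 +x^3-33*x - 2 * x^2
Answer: 4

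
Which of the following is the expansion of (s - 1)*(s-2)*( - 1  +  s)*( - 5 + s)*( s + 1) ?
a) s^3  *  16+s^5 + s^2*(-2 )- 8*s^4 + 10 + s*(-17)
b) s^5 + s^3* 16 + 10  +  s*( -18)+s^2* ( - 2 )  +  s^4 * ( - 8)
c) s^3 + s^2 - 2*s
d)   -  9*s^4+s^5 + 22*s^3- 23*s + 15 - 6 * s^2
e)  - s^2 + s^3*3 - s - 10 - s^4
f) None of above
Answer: a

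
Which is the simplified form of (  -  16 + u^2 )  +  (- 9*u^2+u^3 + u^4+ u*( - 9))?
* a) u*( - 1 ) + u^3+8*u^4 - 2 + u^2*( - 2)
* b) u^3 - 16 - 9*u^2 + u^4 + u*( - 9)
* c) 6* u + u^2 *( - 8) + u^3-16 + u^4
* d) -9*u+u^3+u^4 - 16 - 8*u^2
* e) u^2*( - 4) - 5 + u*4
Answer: d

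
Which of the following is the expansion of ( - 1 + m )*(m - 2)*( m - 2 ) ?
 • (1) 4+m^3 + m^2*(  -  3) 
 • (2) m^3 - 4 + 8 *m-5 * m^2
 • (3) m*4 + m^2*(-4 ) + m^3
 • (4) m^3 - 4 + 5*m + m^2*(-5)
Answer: 2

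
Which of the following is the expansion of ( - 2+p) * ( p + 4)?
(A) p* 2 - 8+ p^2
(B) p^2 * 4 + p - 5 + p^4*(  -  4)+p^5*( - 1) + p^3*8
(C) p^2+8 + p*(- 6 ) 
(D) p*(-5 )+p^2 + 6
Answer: A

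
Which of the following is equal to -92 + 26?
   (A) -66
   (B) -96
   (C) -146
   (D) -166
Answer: A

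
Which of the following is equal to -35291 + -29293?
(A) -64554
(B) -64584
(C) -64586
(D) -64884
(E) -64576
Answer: B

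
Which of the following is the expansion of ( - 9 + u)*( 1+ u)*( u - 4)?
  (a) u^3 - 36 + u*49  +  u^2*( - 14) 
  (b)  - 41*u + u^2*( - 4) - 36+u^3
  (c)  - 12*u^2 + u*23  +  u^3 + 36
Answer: c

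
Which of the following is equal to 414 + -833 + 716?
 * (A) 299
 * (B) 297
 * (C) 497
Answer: B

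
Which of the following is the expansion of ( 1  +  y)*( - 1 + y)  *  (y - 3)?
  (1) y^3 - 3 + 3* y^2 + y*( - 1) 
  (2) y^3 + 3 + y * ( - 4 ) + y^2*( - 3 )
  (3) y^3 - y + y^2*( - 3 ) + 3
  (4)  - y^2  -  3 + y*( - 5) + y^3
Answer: 3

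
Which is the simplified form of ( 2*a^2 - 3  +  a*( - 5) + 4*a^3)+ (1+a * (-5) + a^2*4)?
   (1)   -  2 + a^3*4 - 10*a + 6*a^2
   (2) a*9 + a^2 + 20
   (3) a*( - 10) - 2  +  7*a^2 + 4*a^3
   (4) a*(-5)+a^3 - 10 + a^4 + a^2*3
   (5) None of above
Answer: 1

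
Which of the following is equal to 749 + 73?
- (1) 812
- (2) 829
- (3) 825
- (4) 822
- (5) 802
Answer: 4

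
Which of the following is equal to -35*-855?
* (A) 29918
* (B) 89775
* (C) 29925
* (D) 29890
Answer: C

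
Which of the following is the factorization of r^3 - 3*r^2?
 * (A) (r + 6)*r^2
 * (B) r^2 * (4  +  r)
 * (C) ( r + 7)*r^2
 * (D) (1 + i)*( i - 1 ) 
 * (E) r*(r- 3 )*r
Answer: E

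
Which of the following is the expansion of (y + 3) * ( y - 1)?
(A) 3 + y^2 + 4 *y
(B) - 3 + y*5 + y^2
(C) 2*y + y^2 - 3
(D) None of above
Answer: C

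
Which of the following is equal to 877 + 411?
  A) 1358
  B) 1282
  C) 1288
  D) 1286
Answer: C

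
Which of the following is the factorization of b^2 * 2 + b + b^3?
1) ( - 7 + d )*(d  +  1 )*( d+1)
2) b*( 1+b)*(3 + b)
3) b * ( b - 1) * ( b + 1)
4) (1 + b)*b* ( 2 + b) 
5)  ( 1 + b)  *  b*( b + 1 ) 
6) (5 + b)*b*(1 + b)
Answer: 5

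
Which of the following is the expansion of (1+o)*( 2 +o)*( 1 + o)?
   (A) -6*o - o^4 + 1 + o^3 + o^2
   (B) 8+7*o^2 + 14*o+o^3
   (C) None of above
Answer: C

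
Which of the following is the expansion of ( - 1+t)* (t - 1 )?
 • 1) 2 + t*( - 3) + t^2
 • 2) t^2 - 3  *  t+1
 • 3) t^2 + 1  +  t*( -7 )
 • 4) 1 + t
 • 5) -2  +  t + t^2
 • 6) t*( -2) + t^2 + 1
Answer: 6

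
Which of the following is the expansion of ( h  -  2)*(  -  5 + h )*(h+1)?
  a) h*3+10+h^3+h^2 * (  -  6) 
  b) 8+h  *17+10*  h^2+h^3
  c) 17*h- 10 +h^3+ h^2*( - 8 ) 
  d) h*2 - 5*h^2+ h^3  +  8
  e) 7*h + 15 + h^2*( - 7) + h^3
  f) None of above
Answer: a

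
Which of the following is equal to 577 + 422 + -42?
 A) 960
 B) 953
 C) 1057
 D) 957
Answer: D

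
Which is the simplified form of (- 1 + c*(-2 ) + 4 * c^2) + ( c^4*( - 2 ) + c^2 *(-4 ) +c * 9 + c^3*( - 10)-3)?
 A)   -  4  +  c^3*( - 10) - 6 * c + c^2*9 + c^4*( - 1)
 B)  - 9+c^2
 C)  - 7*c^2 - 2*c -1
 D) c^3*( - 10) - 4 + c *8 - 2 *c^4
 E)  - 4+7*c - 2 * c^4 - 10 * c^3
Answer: E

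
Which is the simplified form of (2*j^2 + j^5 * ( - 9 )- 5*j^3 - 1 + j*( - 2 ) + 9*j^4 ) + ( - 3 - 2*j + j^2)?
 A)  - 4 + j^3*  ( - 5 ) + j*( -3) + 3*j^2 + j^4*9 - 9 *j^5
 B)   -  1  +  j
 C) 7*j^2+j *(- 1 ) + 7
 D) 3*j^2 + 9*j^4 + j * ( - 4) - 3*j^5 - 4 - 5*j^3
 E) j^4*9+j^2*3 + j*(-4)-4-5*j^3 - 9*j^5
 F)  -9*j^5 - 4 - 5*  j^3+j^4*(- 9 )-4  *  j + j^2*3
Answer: E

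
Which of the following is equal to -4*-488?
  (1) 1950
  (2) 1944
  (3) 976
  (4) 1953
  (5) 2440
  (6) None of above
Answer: 6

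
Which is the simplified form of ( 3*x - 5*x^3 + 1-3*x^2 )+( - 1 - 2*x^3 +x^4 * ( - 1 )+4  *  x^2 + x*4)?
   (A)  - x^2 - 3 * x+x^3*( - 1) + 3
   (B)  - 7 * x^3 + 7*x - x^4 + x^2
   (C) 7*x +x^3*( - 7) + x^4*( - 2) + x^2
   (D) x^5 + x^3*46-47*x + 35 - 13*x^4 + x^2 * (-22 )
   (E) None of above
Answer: B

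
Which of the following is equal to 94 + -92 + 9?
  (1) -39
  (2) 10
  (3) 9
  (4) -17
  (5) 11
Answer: 5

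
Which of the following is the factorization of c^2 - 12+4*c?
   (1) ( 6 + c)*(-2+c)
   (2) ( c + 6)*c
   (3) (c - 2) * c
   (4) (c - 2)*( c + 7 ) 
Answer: 1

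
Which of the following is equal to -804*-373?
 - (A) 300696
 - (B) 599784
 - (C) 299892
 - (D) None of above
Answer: C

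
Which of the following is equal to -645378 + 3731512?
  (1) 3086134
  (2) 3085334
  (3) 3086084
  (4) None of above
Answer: 1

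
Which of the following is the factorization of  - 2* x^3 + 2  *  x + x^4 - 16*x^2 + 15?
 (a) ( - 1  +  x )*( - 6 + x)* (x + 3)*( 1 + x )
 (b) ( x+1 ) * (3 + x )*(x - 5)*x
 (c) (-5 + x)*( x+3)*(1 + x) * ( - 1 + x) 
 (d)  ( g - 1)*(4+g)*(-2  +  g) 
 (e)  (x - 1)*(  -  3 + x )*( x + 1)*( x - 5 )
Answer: c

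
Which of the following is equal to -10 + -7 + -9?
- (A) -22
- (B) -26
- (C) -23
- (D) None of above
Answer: B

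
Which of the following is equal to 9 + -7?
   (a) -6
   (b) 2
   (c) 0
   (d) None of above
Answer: b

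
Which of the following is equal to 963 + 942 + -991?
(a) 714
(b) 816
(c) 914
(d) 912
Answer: c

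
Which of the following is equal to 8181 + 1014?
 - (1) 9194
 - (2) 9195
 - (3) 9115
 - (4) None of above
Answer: 2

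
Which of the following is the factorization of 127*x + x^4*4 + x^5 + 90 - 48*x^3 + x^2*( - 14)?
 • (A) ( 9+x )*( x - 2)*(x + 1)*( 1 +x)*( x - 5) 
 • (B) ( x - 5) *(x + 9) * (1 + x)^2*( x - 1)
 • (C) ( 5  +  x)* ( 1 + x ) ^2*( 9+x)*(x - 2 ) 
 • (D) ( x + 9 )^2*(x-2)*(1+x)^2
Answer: A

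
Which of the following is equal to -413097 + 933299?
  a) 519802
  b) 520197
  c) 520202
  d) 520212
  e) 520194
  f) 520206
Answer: c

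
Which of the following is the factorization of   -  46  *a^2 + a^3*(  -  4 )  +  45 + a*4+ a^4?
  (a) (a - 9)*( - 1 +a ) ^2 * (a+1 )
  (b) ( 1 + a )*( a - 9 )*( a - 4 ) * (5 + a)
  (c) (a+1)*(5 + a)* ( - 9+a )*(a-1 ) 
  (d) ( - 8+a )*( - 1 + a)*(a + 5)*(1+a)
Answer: c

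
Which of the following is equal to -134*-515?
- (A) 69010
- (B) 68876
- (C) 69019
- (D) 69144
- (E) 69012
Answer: A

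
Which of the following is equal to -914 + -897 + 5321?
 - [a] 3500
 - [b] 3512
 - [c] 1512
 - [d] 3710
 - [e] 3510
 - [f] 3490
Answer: e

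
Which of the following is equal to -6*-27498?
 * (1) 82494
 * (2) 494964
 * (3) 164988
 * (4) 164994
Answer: 3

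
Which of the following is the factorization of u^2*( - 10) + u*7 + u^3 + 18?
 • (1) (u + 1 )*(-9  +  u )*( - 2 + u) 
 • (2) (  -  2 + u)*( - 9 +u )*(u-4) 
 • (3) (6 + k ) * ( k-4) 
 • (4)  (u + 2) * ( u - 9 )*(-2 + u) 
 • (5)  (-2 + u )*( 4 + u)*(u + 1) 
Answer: 1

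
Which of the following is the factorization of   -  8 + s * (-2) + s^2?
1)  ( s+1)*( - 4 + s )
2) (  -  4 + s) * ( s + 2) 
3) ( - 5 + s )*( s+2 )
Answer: 2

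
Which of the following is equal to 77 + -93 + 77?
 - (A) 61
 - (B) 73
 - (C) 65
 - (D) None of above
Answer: A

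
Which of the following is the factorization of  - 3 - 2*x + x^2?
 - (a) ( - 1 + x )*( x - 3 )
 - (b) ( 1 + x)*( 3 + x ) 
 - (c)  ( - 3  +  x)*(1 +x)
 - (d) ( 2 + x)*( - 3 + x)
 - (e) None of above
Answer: c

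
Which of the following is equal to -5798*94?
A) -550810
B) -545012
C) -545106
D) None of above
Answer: B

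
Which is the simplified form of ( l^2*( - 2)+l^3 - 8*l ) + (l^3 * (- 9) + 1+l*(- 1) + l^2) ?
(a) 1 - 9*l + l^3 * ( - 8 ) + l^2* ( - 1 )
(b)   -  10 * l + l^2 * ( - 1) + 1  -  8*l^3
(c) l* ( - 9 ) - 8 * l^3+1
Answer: a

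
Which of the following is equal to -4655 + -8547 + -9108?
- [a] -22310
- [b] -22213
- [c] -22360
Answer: a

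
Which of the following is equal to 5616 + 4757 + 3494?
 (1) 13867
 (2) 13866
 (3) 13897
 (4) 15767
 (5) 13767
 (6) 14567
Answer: 1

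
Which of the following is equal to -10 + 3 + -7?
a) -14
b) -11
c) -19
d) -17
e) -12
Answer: a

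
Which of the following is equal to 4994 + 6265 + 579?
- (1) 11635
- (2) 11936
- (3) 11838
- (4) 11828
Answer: 3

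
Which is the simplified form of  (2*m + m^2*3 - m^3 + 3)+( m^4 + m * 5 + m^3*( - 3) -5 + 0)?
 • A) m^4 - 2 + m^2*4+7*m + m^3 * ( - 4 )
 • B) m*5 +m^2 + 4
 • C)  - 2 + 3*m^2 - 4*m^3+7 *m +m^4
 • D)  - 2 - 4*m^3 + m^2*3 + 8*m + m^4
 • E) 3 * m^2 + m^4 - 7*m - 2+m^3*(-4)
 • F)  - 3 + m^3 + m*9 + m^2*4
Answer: C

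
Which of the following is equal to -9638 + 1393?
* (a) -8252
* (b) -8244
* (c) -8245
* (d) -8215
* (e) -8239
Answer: c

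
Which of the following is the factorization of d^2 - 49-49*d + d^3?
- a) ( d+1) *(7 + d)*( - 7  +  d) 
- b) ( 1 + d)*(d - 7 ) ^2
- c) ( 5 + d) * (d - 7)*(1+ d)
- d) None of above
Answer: a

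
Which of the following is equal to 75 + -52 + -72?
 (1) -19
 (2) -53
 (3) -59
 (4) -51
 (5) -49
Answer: 5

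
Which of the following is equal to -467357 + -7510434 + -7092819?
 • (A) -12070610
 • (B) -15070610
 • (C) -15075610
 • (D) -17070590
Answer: B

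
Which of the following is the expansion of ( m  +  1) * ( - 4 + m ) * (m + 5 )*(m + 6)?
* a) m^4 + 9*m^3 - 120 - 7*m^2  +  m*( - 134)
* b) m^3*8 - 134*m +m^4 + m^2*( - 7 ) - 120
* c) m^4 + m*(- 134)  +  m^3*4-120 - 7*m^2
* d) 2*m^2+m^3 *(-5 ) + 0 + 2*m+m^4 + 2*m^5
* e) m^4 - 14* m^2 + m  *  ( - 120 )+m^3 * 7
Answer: b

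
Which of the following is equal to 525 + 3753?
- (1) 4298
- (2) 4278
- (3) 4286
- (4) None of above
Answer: 2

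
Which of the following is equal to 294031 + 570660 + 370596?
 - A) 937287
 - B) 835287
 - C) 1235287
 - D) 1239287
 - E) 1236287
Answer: C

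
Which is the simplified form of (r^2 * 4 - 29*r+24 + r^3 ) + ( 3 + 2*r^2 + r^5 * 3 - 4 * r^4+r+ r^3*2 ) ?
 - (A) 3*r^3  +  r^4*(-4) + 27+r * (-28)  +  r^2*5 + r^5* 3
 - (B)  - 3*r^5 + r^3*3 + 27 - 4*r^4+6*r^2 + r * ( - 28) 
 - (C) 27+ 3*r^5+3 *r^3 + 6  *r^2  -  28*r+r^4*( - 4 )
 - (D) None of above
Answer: C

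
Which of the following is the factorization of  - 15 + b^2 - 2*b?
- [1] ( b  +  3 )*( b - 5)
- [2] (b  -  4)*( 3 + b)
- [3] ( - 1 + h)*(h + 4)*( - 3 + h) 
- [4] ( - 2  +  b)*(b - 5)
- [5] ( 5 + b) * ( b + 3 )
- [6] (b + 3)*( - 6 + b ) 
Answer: 1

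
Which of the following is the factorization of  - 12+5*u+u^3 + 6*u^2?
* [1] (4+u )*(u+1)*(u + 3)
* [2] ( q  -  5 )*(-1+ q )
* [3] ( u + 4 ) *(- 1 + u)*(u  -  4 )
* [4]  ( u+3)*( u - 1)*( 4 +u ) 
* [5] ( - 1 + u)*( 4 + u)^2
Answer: 4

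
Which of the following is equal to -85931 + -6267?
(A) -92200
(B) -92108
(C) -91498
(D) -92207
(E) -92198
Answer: E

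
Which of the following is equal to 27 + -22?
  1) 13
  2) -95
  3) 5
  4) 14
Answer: 3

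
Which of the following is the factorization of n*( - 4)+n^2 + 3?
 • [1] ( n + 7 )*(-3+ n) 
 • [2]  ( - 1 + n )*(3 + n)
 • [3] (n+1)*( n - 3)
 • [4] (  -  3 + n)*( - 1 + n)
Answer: 4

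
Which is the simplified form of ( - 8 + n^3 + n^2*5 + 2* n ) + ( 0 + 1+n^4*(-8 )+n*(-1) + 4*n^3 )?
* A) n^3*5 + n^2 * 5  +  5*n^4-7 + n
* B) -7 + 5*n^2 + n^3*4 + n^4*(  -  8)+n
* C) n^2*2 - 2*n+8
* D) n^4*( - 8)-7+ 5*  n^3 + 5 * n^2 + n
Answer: D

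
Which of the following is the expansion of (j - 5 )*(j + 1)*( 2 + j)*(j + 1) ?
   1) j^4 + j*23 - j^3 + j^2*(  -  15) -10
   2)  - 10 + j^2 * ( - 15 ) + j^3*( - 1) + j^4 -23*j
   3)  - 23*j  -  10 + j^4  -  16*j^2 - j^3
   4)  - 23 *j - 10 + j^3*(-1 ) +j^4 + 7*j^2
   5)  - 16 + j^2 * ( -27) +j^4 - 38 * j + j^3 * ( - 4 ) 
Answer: 2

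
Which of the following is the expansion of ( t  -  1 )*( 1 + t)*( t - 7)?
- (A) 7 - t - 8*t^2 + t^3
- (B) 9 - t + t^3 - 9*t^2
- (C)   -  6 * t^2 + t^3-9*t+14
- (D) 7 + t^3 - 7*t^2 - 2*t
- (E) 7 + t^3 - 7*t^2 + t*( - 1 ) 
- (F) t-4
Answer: E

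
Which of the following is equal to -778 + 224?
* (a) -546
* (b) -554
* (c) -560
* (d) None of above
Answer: b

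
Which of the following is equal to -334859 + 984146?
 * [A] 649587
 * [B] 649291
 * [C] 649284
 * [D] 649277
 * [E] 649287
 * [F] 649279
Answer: E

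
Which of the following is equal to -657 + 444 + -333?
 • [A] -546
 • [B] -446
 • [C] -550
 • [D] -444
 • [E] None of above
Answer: A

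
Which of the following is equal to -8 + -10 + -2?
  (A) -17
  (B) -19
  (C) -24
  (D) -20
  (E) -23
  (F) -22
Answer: D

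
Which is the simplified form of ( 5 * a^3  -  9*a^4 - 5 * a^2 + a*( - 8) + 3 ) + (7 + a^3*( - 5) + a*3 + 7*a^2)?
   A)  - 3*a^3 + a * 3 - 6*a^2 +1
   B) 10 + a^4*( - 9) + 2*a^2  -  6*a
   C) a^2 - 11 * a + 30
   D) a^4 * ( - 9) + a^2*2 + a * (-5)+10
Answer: D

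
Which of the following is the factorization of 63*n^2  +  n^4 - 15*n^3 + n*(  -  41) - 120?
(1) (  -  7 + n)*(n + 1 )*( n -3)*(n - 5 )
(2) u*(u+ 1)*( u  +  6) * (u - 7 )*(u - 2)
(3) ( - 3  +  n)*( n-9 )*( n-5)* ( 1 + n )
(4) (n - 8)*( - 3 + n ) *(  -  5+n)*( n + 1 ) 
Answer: 4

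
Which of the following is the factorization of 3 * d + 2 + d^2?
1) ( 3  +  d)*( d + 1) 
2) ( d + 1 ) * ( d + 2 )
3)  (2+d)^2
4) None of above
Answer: 2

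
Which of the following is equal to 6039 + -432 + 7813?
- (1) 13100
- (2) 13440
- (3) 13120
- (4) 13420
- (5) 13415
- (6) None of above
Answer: 4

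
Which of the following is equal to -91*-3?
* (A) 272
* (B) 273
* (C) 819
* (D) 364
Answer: B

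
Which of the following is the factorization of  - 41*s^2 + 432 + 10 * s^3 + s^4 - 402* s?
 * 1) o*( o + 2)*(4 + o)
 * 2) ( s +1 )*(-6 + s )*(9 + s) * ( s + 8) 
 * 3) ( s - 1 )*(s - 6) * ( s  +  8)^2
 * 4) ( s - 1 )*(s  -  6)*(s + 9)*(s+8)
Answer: 4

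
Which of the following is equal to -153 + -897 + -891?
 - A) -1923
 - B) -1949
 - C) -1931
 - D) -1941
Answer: D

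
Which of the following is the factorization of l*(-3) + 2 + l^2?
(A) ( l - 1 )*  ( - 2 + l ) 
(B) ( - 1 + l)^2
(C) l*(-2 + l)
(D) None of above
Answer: A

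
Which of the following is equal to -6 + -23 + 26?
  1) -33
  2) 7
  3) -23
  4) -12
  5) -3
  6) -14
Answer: 5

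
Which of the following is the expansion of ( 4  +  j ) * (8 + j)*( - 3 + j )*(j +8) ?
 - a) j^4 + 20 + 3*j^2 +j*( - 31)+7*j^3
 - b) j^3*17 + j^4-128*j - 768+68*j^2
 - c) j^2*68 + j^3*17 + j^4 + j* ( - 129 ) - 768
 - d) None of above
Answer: b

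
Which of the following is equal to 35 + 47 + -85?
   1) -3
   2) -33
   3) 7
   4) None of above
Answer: 1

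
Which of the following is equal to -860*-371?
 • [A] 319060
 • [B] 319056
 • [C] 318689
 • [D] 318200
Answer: A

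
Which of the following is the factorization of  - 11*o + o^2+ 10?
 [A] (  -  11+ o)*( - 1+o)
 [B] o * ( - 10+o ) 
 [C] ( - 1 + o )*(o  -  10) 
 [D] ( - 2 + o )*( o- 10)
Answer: C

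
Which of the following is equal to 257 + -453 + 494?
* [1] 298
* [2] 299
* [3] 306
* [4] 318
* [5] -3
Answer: 1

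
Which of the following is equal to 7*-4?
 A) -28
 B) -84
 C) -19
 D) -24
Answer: A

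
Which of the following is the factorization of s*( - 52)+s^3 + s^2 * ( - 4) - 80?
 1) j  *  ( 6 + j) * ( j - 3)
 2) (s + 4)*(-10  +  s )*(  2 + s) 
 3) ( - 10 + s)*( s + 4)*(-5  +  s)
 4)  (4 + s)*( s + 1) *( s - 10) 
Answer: 2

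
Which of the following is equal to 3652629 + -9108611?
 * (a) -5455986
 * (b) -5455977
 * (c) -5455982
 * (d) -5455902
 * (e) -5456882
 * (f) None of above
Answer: c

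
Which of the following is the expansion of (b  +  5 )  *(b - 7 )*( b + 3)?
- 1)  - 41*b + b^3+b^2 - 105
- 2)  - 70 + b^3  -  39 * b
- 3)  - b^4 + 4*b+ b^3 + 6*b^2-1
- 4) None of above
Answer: 1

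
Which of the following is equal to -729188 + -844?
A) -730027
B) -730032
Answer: B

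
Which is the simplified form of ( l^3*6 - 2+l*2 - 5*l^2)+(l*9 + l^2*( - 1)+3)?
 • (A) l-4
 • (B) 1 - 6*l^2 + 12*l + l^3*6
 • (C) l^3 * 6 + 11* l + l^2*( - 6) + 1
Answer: C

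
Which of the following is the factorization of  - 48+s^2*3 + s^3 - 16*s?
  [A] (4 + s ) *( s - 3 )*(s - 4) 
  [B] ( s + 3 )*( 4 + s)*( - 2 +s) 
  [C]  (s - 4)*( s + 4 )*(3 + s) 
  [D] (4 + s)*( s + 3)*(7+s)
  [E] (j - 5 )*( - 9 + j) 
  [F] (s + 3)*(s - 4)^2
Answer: C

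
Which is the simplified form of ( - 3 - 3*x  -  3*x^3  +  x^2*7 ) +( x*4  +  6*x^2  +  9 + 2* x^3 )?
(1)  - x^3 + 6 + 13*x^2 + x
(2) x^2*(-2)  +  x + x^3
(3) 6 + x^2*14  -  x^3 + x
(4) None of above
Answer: 1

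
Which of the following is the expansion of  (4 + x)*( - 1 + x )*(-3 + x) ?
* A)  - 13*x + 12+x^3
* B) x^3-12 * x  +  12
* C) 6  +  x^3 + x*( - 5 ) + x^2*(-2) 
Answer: A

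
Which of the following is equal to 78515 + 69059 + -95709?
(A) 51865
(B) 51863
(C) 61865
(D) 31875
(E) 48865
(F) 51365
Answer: A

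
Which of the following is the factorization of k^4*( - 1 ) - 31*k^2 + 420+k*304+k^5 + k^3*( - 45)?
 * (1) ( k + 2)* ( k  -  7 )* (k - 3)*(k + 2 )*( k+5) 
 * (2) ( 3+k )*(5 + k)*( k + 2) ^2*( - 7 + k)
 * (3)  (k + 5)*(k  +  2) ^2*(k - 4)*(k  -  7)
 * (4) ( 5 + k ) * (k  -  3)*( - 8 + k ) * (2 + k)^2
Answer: 1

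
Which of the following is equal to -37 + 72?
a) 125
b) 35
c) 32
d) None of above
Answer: b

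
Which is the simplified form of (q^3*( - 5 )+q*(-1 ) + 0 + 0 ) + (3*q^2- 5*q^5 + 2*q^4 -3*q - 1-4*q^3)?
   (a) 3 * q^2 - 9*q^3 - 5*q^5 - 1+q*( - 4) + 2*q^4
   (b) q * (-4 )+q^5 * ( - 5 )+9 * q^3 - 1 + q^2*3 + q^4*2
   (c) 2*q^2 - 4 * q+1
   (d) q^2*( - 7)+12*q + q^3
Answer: a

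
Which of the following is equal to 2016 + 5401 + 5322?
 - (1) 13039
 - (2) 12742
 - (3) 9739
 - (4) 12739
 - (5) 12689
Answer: 4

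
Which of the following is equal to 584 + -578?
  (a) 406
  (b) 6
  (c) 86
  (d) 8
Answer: b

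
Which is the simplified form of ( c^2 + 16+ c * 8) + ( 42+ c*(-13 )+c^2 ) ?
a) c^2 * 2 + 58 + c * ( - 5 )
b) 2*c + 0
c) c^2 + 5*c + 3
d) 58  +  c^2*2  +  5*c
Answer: a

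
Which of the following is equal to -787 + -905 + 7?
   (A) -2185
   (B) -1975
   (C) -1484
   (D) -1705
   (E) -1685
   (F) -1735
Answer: E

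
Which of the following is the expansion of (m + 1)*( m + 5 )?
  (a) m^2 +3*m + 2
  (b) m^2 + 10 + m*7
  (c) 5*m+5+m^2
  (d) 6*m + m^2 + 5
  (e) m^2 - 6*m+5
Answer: d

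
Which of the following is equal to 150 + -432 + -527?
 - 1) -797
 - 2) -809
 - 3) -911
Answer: 2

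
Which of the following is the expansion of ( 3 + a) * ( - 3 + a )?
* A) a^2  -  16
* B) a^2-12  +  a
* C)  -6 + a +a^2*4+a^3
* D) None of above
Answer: D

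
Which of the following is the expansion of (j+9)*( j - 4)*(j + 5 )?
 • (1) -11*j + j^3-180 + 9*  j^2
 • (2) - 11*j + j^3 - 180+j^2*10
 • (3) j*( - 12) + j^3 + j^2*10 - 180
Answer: 2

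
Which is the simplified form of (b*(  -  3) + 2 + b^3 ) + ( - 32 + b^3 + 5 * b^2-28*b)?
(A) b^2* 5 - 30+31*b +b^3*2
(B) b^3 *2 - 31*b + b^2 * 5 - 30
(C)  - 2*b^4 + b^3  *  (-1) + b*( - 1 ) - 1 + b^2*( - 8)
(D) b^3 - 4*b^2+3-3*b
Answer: B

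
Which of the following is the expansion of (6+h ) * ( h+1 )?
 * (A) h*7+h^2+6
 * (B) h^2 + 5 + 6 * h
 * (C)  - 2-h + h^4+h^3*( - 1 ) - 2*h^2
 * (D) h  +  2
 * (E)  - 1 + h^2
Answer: A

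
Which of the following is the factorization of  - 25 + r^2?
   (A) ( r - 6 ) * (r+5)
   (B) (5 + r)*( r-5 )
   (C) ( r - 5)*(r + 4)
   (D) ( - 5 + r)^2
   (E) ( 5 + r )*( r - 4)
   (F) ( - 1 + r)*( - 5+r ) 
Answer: B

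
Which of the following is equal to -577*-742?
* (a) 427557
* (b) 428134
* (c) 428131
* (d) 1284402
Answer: b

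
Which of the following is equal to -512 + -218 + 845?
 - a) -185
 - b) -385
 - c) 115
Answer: c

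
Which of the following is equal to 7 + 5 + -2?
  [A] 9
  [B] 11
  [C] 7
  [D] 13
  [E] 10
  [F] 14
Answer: E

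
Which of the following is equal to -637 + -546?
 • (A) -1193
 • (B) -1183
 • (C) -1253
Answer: B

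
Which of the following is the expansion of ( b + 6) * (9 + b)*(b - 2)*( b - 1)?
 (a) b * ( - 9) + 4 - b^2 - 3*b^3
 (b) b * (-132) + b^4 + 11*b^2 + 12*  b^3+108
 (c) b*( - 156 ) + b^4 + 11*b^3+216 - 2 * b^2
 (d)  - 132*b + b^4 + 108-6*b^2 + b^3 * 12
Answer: b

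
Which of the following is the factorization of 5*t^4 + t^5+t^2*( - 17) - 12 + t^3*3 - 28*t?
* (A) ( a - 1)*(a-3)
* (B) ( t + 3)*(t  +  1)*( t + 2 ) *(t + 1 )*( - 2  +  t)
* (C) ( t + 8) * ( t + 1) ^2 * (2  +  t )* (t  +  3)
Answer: B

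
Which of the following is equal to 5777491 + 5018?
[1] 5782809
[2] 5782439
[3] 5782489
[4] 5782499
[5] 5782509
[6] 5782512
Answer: 5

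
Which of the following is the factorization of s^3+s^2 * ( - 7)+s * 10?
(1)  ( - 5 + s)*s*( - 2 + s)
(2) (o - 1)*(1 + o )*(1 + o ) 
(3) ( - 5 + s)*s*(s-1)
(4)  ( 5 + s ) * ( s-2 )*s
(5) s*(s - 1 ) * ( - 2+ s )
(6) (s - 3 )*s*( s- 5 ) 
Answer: 1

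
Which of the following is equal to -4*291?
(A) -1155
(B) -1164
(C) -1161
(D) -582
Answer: B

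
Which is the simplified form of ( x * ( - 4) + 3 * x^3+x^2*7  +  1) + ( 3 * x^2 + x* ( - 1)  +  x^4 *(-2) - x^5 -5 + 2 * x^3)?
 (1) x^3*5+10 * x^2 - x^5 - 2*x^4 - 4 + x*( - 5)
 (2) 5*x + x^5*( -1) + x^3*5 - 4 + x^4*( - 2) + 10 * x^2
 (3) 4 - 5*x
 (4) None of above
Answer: 1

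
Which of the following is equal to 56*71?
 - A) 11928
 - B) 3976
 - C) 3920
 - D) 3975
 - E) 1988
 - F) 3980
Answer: B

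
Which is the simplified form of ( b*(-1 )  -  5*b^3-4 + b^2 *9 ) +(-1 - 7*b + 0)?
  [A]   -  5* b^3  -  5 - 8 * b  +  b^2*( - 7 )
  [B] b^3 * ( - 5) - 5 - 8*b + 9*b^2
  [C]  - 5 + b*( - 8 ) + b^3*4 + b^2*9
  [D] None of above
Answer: B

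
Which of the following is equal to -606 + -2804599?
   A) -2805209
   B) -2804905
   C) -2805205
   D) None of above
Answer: C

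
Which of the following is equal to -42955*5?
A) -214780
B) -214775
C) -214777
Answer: B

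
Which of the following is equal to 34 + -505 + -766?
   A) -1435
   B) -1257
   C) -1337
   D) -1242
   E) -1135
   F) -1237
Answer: F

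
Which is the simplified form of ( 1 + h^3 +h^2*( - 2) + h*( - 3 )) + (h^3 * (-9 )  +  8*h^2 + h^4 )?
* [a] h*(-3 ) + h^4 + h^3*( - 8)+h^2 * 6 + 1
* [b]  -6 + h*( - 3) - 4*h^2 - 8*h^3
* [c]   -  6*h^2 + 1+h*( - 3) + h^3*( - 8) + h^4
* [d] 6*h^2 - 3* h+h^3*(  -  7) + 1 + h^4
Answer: a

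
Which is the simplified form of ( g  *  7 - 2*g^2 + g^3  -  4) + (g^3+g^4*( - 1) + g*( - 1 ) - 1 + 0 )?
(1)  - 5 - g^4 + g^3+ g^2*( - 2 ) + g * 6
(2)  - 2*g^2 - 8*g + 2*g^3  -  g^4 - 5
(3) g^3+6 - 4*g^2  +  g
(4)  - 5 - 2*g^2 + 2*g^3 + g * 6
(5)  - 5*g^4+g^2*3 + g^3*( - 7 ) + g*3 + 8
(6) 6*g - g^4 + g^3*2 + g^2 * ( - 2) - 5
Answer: 6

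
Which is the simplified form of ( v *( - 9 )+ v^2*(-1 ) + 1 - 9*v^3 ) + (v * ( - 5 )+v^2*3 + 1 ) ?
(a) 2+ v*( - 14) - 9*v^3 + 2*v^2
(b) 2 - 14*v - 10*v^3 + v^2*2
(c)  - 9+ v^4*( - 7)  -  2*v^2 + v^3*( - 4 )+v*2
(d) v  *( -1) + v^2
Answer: a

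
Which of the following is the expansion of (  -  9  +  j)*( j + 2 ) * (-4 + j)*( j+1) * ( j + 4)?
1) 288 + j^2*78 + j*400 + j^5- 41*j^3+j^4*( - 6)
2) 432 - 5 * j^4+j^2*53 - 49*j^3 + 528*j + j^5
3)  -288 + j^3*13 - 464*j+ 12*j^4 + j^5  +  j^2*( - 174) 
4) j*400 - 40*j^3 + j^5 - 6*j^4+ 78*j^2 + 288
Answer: 1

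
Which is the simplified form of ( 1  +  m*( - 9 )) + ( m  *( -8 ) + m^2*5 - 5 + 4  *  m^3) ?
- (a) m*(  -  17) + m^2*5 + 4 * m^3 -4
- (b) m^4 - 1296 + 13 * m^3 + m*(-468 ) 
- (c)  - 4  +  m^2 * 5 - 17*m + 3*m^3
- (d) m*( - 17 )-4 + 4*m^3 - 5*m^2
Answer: a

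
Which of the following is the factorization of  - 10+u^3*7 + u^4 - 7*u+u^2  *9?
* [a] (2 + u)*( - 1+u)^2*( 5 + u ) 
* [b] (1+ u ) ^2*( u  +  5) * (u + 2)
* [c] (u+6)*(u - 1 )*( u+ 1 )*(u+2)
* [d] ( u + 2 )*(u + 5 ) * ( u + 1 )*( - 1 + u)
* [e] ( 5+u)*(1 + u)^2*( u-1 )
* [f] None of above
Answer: d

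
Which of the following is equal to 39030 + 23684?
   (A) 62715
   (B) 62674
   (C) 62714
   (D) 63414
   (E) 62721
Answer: C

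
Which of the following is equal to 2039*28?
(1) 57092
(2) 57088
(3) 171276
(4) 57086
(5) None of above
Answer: 1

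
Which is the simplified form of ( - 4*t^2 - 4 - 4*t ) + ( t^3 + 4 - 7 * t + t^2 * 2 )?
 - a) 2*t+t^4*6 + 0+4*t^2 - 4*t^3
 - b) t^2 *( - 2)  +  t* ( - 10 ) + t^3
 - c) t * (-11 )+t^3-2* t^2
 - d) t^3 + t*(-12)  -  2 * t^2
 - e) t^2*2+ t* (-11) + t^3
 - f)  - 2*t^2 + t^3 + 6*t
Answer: c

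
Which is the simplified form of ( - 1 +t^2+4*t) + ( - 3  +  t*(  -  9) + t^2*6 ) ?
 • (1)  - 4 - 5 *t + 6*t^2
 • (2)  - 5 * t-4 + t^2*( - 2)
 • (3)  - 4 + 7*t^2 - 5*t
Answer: 3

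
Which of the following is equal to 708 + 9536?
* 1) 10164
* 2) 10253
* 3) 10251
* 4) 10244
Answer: 4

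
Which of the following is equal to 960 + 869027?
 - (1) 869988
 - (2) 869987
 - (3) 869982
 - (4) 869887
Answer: 2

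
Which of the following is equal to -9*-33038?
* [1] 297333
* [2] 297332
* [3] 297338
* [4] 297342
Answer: 4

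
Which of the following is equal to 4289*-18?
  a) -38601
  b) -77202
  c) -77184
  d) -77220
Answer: b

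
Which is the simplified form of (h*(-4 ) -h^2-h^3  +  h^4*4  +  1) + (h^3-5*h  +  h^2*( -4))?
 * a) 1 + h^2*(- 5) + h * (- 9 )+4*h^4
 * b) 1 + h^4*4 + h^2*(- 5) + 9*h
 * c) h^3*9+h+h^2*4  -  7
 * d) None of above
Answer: a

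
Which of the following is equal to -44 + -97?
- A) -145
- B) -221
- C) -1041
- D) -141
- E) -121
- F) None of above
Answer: D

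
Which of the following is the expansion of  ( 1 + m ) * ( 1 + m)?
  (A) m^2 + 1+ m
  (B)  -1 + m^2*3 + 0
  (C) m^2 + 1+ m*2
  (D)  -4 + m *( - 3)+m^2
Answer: C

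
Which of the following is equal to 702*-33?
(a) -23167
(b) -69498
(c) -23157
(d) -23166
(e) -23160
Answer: d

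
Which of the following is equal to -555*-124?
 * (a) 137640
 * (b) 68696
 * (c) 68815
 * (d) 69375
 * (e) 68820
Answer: e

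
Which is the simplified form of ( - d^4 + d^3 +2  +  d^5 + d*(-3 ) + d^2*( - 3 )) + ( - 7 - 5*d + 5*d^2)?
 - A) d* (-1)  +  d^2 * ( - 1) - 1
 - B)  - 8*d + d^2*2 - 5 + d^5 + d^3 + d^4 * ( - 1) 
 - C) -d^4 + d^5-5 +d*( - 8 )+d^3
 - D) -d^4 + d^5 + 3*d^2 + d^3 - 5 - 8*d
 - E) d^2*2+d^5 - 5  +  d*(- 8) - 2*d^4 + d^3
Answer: B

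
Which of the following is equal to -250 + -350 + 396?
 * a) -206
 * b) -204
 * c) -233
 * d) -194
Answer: b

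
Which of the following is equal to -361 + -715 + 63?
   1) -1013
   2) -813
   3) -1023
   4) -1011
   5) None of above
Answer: 1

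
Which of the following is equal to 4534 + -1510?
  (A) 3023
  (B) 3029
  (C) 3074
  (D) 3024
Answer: D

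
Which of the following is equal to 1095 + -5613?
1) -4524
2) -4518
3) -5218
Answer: 2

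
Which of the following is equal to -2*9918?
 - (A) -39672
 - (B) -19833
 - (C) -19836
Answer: C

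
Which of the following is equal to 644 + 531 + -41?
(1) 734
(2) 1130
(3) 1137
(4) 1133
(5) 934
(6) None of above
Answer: 6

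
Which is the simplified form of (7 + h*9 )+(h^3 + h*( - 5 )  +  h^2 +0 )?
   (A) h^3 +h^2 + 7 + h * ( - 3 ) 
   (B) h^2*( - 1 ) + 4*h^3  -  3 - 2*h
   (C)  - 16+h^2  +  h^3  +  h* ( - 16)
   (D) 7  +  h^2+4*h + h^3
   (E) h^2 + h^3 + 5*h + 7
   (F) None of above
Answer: D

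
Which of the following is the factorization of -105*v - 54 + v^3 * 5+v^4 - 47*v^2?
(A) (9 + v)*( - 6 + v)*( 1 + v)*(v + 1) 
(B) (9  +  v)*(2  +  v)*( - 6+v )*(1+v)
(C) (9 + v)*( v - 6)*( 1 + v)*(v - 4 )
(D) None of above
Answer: A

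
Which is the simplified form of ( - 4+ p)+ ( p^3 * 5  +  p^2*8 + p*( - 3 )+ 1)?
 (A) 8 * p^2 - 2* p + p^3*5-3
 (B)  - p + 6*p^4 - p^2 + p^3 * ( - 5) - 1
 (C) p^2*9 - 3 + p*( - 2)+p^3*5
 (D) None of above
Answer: A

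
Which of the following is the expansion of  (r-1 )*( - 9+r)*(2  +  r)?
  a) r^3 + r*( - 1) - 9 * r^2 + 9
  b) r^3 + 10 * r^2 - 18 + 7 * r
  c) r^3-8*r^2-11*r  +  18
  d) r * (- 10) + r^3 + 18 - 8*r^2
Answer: c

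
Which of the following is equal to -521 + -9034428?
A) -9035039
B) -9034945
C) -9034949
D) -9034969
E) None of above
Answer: C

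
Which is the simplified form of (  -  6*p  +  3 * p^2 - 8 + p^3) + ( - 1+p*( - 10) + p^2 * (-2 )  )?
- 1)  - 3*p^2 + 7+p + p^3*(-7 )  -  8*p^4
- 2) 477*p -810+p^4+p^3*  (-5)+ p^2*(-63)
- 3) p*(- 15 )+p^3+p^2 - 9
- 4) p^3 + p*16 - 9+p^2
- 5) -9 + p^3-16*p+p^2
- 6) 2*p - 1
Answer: 5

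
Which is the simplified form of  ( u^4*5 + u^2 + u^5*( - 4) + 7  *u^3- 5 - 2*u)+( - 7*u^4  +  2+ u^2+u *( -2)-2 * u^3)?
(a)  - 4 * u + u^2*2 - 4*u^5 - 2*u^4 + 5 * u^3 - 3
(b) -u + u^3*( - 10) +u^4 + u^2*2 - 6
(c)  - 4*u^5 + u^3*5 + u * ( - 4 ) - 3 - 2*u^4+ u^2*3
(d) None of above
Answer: a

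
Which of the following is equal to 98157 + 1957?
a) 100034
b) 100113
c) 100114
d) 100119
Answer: c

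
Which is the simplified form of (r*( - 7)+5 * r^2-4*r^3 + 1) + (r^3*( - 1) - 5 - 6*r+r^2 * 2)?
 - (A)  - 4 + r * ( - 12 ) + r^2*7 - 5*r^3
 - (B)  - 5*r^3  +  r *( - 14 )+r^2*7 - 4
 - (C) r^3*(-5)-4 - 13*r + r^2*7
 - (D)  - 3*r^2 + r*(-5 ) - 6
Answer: C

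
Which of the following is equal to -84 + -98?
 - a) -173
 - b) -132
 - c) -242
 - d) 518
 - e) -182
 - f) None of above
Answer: e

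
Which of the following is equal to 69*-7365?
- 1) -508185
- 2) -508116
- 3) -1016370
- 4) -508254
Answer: 1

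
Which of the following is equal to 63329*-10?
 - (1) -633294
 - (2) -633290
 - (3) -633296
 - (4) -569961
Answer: 2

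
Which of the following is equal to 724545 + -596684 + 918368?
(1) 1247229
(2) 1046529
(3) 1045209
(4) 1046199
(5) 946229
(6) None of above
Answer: 6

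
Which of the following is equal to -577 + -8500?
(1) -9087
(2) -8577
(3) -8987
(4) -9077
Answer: 4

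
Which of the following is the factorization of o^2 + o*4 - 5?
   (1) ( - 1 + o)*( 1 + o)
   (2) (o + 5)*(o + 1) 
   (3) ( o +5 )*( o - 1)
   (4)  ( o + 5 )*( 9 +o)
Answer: 3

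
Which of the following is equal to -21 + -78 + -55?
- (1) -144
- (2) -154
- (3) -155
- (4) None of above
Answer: 2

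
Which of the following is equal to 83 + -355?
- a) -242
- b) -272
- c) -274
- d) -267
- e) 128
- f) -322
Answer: b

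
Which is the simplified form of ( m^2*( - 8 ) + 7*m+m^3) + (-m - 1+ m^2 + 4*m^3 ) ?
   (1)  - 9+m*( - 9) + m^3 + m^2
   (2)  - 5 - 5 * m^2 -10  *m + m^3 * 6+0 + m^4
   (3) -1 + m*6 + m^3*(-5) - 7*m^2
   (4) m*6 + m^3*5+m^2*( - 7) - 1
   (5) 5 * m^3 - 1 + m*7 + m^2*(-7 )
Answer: 4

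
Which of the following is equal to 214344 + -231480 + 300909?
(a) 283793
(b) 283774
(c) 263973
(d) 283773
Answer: d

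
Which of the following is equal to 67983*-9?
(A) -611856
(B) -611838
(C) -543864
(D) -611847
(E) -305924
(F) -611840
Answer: D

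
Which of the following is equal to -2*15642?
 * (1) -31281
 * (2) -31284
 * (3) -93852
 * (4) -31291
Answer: 2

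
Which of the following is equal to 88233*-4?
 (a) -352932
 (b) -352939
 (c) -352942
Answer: a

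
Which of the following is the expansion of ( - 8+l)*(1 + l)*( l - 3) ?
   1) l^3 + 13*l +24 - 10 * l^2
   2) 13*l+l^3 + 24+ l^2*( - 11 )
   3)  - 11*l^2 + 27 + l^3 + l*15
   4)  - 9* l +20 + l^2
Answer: 1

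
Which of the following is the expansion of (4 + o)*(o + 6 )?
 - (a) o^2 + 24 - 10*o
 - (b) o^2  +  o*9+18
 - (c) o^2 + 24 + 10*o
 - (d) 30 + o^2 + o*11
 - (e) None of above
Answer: c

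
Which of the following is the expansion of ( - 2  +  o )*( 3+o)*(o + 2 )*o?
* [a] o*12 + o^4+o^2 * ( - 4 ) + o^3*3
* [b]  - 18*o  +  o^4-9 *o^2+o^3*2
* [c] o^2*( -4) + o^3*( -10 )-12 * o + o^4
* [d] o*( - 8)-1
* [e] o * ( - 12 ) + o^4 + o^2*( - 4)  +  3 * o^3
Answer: e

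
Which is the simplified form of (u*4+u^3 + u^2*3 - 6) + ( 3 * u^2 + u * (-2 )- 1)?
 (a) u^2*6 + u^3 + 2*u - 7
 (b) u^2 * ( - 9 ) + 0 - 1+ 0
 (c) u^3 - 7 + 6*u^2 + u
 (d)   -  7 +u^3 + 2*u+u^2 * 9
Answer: a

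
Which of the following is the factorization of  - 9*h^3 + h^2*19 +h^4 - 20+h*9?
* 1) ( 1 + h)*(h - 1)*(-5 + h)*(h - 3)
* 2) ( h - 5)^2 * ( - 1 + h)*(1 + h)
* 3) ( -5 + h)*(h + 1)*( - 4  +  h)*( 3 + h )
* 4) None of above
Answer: 4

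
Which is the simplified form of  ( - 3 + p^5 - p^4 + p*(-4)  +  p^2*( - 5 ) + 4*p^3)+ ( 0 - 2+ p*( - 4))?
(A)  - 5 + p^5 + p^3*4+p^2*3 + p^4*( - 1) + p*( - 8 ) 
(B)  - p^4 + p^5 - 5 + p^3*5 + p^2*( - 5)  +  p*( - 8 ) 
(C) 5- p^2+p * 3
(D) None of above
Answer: D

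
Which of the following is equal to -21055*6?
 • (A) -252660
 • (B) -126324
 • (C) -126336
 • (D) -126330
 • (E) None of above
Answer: D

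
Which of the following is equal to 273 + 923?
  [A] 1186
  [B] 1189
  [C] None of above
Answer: C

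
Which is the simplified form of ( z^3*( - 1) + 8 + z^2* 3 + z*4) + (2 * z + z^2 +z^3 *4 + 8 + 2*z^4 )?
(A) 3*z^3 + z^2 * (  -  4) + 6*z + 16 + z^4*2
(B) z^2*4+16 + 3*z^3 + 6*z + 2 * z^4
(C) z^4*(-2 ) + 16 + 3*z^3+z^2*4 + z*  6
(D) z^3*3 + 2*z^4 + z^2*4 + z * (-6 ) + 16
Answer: B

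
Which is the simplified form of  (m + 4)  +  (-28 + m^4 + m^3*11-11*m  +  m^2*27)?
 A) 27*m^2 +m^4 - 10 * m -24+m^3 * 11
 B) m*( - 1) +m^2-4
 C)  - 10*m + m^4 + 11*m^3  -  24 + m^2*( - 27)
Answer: A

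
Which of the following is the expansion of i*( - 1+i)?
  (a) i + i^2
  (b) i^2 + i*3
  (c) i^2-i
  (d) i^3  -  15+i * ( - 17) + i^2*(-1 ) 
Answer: c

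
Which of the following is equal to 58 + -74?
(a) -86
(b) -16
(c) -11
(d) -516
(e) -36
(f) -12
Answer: b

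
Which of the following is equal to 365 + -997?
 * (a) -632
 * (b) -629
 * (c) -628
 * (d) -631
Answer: a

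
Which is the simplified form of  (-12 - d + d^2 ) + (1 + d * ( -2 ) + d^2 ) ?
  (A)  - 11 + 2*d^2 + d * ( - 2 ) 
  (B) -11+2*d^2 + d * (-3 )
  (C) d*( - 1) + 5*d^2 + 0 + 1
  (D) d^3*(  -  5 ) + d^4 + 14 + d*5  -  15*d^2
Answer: B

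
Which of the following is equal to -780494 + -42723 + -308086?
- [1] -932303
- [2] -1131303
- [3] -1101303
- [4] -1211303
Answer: 2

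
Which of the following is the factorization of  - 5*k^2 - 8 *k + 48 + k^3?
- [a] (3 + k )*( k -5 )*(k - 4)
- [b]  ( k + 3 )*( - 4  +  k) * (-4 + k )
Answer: b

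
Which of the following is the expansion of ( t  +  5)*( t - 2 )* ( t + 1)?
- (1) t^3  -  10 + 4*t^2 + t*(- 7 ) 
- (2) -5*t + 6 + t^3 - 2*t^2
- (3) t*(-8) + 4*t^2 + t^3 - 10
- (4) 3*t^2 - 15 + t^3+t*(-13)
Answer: 1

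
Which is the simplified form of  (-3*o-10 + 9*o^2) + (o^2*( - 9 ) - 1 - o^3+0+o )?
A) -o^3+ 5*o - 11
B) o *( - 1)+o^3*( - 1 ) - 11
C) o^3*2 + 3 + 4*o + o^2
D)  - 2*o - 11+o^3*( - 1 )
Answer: D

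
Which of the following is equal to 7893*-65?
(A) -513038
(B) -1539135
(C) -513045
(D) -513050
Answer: C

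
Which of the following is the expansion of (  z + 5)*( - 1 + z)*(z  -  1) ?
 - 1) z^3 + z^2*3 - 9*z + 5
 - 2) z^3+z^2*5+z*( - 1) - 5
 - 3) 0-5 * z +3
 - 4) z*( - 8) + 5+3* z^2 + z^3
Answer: 1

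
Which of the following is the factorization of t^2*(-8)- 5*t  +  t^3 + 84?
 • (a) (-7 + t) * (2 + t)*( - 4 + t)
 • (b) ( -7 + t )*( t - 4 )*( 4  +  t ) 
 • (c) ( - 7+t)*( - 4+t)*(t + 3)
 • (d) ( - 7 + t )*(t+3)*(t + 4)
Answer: c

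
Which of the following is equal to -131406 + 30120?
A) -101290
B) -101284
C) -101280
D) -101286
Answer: D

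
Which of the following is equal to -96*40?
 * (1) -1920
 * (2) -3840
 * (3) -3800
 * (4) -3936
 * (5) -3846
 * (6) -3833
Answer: 2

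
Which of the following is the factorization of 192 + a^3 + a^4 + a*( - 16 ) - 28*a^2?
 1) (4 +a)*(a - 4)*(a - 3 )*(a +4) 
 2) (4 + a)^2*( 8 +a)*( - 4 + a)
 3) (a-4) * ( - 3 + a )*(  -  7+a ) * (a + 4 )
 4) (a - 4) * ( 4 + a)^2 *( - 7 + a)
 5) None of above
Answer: 1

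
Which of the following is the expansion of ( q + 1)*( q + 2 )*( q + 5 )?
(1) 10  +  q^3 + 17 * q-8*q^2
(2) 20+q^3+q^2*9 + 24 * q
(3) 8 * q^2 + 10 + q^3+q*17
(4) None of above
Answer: 3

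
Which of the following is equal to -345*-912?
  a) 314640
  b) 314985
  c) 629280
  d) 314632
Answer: a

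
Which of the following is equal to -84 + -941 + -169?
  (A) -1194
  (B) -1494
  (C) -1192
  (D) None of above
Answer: A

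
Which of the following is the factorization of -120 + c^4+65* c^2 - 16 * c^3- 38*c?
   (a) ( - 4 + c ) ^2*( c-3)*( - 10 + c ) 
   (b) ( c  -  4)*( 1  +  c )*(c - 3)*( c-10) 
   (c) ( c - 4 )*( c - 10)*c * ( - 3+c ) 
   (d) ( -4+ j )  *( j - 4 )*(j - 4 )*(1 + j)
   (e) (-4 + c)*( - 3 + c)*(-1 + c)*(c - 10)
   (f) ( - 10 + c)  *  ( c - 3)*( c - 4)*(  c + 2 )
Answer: b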